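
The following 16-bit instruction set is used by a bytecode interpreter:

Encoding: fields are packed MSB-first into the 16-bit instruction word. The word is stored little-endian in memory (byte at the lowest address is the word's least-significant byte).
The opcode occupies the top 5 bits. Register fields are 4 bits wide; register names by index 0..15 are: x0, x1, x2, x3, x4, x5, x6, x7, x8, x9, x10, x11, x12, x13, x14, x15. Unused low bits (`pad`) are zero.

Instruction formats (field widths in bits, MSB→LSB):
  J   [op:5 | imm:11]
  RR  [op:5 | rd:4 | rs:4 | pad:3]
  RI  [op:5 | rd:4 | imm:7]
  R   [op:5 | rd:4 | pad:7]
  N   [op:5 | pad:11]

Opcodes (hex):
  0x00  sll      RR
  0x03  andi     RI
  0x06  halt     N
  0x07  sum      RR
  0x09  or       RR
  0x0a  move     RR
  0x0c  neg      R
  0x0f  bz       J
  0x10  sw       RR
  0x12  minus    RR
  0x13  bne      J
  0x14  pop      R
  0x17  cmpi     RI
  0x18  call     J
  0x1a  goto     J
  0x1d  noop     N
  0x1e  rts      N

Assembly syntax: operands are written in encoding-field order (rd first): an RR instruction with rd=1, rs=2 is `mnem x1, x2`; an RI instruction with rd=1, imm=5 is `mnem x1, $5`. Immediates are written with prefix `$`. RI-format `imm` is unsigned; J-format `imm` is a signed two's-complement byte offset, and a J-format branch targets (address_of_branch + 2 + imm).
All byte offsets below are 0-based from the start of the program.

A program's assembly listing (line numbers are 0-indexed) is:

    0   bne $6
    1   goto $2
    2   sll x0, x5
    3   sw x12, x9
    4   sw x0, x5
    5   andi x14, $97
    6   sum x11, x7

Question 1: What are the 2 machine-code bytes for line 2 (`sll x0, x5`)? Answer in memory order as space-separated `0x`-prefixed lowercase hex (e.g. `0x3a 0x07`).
L2: sll op=0x0:5|rd=0:4|rs=5:4|pad=0:3 ⇒ 0x0028 ⇒ little 28 00

0x28 0x00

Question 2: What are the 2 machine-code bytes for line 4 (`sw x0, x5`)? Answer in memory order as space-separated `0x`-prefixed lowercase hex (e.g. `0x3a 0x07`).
0x28 0x80

L4: sw op=0x10:5|rd=0:4|rs=5:4|pad=0:3 ⇒ 0x8028 ⇒ little 28 80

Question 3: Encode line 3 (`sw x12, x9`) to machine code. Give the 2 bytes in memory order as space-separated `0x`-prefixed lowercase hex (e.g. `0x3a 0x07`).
L3: sw op=0x10:5|rd=12:4|rs=9:4|pad=0:3 ⇒ 0x8648 ⇒ little 48 86

0x48 0x86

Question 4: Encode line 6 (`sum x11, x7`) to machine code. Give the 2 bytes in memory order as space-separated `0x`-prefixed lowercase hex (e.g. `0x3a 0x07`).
0xb8 0x3d

line 6 (sum): pack op=0x7:5|rd=11:4|rs=7:4|pad=0:3 = 0x3db8; little→ b8 3d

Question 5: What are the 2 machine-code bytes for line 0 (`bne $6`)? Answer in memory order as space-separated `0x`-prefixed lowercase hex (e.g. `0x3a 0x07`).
line 0 (bne): pack op=0x13:5|imm=6:11 = 0x9806; little→ 06 98

0x06 0x98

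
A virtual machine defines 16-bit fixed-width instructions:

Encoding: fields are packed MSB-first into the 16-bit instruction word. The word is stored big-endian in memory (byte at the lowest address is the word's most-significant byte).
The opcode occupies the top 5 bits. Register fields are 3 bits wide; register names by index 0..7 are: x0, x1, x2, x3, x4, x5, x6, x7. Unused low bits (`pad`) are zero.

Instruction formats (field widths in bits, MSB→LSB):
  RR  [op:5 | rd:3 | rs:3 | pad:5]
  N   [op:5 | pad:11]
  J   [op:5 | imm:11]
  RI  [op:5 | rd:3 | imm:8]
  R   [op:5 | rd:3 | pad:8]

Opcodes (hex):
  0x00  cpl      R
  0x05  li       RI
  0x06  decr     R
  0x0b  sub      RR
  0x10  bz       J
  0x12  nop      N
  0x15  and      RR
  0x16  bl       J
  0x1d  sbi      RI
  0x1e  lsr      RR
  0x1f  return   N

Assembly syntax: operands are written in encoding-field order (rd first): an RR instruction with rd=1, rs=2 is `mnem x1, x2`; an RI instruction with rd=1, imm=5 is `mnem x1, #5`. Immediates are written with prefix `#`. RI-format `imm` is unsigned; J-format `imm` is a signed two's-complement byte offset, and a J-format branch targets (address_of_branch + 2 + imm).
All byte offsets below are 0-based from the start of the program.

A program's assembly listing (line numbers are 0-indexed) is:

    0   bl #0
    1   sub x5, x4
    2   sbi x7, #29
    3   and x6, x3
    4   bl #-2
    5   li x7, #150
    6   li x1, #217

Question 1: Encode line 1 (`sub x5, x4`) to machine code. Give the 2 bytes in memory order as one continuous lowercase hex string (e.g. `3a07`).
5d80

L1: sub op=0xb:5|rd=5:3|rs=4:3|pad=0:5 ⇒ 0x5d80 ⇒ big 5d 80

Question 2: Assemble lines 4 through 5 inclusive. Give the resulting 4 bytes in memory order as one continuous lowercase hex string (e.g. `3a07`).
line 4 (bl): pack op=0x16:5|imm=-2:11 = 0xb7fe; big→ b7 fe
line 5 (li): pack op=0x5:5|rd=7:3|imm=150:8 = 0x2f96; big→ 2f 96

b7fe2f96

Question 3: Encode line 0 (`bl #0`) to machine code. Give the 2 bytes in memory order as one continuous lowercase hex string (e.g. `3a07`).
0. bl fields op=0x16:5|imm=0:11 → word b000h → b0 00

b000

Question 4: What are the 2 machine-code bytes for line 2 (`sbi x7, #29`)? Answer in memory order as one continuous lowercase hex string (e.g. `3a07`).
2. sbi fields op=0x1d:5|rd=7:3|imm=29:8 → word ef1dh → ef 1d

ef1d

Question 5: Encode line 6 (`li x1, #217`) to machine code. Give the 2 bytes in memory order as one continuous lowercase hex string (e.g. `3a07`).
6. li fields op=0x5:5|rd=1:3|imm=217:8 → word 29d9h → 29 d9

29d9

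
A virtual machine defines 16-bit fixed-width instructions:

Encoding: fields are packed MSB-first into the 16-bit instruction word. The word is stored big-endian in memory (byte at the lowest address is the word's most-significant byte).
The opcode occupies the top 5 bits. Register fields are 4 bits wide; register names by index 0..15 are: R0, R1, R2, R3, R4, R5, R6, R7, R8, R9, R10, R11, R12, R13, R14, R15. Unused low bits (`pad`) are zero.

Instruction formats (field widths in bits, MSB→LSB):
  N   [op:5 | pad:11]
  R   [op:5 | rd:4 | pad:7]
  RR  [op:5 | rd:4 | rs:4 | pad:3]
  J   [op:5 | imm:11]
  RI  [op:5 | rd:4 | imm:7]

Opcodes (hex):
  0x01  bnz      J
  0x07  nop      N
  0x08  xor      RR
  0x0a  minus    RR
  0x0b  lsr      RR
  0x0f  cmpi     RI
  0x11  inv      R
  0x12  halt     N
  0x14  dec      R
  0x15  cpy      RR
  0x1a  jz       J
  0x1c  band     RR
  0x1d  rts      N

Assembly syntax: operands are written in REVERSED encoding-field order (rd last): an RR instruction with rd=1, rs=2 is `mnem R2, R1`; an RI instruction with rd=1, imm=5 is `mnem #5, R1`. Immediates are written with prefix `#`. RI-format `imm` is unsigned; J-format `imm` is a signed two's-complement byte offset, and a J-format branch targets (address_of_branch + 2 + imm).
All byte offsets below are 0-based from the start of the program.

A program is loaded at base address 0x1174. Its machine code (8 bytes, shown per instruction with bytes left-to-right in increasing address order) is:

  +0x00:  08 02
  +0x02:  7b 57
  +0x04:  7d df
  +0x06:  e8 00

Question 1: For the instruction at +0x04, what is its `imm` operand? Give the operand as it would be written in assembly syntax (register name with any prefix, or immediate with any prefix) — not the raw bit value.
#95

+0x04: 7d df ⇒ word 0x7ddf (big)
  op=0x7ddf>>11=0xf ⇒ cmpi (RI)
  rd@[10:7]=0xb ⇒ R11
  imm@[6:0]=0x5f ⇒ #95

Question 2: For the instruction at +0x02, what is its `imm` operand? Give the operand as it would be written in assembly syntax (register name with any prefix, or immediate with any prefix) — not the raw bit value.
#87

off 0x02: read 7b 57 as big → 0x7b57
  opcode bits[15:11]=0xf: cmpi/RI
  rd: (w>>7)&0xf=0x6 → R6
  imm: (w>>0)&0x7f=0x57 → #87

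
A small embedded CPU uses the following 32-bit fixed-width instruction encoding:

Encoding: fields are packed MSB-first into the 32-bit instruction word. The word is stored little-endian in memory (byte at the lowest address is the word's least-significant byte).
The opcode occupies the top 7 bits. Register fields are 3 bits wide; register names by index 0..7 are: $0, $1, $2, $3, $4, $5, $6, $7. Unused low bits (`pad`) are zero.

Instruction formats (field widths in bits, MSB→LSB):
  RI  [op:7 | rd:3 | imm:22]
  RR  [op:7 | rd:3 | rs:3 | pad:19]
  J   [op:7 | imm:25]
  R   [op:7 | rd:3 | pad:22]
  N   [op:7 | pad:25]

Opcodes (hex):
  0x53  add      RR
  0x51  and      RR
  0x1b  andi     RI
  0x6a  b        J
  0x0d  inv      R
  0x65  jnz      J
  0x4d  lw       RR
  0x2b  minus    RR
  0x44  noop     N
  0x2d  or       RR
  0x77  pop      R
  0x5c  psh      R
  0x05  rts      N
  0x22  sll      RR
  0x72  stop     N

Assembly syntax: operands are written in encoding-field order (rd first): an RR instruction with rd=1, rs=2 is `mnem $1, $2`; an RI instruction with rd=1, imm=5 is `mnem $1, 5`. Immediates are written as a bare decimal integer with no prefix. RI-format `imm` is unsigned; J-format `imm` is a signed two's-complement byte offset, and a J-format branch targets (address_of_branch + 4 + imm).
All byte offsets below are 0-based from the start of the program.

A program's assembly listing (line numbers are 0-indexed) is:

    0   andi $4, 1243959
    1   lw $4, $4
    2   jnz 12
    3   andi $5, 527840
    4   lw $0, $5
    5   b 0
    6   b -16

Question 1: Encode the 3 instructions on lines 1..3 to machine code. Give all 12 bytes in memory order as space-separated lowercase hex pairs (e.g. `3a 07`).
00 00 20 9b 0c 00 00 ca e0 0d 48 37

L1: lw op=0x4d:7|rd=4:3|rs=4:3|pad=0:19 ⇒ 0x9b200000 ⇒ little 00 00 20 9b
L2: jnz op=0x65:7|imm=12:25 ⇒ 0xca00000c ⇒ little 0c 00 00 ca
L3: andi op=0x1b:7|rd=5:3|imm=527840:22 ⇒ 0x37480de0 ⇒ little e0 0d 48 37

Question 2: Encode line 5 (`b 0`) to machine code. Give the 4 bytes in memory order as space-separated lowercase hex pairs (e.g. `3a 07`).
5. b fields op=0x6a:7|imm=0:25 → word d4000000h → 00 00 00 d4

00 00 00 d4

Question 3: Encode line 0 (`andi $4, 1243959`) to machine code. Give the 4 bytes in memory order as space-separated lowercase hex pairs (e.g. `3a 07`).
line 0 (andi): pack op=0x1b:7|rd=4:3|imm=1243959:22 = 0x3712fb37; little→ 37 fb 12 37

37 fb 12 37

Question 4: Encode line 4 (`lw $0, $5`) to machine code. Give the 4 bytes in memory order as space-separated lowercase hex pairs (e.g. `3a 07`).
00 00 28 9a

L4: lw op=0x4d:7|rd=0:3|rs=5:3|pad=0:19 ⇒ 0x9a280000 ⇒ little 00 00 28 9a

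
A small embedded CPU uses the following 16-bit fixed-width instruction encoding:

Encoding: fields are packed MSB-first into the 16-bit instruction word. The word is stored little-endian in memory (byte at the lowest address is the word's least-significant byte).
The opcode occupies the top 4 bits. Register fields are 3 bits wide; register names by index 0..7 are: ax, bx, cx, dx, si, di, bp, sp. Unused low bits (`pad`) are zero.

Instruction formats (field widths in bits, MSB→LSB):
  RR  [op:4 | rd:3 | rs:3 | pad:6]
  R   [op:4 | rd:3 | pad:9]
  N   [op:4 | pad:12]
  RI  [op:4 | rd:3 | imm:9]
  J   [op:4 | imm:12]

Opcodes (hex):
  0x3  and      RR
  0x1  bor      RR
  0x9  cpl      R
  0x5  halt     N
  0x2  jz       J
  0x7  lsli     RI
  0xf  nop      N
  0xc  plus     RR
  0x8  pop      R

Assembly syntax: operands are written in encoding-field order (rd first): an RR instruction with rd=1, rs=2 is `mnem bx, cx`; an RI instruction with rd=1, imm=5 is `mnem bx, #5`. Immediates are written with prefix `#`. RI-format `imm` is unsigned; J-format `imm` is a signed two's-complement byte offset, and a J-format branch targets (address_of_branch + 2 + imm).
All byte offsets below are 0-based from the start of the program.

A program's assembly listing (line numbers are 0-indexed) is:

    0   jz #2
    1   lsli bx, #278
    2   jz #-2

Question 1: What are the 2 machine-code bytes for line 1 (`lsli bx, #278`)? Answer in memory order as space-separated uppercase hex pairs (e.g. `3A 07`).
line 1 (lsli): pack op=0x7:4|rd=1:3|imm=278:9 = 0x7316; little→ 16 73

16 73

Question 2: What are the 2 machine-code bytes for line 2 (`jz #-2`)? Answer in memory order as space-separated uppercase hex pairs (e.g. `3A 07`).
L2: jz op=0x2:4|imm=-2:12 ⇒ 0x2ffe ⇒ little fe 2f

FE 2F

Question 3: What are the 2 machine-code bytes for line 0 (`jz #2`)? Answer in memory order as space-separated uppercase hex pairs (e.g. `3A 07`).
0. jz fields op=0x2:4|imm=2:12 → word 2002h → 02 20

02 20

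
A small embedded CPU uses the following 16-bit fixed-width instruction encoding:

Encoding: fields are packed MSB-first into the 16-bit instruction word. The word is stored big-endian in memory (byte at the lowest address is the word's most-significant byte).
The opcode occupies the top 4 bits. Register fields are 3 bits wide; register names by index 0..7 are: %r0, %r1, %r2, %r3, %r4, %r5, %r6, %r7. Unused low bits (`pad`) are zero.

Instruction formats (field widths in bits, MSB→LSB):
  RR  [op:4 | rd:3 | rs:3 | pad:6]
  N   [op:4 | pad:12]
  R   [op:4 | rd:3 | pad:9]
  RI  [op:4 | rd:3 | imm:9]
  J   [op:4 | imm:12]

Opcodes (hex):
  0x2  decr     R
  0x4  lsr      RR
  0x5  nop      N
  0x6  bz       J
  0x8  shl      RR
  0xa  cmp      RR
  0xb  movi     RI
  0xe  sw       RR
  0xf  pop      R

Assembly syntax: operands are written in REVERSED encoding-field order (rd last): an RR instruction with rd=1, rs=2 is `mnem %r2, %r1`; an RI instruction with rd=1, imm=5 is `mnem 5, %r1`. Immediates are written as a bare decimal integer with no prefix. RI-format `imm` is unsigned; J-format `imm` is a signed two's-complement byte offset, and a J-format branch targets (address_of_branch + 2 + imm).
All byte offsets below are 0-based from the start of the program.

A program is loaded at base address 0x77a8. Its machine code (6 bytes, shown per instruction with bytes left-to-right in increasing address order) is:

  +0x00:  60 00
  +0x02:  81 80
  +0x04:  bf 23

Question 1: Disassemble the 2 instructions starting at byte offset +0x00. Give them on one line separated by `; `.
bz 0; shl %r6, %r0

+0x00: 60 00 ⇒ word 0x6000 (big)
  top 4b → 0x6 → bz [J]
  imm@[11:0]=0x0 ⇒ 0
+0x02: 81 80 ⇒ word 0x8180 (big)
  top 4b → 0x8 → shl [RR]
  rd@[11:9]=0x0 ⇒ %r0
  rs@[8:6]=0x6 ⇒ %r6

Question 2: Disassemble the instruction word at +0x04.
movi 291, %r7

off 0x04: read bf 23 as big → 0xbf23
  opcode bits[15:12]=0xb: movi/RI
  [11:9] rd=7 = %r7
  [8:0] imm=291 = 291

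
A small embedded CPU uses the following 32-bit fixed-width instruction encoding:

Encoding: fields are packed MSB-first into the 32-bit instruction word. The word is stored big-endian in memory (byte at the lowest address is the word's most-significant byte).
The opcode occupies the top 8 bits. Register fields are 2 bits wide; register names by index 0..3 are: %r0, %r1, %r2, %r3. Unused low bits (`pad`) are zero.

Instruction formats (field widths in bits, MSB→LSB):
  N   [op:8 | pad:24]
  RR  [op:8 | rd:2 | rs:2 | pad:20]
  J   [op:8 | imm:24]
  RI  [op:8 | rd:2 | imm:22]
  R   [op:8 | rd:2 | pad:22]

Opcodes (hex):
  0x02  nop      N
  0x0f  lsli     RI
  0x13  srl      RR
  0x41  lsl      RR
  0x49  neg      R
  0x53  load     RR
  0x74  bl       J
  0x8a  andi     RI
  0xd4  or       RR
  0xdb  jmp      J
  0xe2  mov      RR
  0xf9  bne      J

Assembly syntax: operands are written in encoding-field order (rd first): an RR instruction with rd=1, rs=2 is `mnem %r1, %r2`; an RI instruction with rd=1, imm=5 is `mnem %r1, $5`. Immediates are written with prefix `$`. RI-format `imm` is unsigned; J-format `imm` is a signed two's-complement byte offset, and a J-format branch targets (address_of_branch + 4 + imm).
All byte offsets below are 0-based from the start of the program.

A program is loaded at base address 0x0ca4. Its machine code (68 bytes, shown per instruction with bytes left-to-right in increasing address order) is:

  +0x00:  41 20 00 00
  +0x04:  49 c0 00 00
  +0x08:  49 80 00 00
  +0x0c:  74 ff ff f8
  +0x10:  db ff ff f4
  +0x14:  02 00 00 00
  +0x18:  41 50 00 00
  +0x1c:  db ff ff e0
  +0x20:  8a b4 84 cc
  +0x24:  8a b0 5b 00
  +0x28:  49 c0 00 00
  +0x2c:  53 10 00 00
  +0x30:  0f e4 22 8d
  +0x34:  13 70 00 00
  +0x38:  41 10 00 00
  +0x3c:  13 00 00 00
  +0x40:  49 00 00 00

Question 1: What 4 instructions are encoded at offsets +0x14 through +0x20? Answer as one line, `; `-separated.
nop; lsl %r1, %r1; jmp $-32; andi %r2, $3441868

@+14  big-endian(02 00 00 00) = 0x02000000
  top 8b → 0x2 → nop [N]
@+18  big-endian(41 50 00 00) = 0x41500000
  top 8b → 0x41 → lsl [RR]
  rd: (w>>22)&0x3=0x1 → %r1
  rs: (w>>20)&0x3=0x1 → %r1
@+1c  big-endian(db ff ff e0) = 0xdbffffe0
  top 8b → 0xdb → jmp [J]
  imm: (w>>0)&0xffffff=0xffffe0 (s24→-32) → $-32
@+20  big-endian(8a b4 84 cc) = 0x8ab484cc
  top 8b → 0x8a → andi [RI]
  rd: (w>>22)&0x3=0x2 → %r2
  imm: (w>>0)&0x3fffff=0x3484cc → $3441868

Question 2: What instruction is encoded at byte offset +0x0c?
[0c] 74 ff ff f8 → 0x74fffff8
  opcode bits[31:24]=0x74: bl/J
  [23:0] imm=16777208 (s24→-8) = $-8

bl $-8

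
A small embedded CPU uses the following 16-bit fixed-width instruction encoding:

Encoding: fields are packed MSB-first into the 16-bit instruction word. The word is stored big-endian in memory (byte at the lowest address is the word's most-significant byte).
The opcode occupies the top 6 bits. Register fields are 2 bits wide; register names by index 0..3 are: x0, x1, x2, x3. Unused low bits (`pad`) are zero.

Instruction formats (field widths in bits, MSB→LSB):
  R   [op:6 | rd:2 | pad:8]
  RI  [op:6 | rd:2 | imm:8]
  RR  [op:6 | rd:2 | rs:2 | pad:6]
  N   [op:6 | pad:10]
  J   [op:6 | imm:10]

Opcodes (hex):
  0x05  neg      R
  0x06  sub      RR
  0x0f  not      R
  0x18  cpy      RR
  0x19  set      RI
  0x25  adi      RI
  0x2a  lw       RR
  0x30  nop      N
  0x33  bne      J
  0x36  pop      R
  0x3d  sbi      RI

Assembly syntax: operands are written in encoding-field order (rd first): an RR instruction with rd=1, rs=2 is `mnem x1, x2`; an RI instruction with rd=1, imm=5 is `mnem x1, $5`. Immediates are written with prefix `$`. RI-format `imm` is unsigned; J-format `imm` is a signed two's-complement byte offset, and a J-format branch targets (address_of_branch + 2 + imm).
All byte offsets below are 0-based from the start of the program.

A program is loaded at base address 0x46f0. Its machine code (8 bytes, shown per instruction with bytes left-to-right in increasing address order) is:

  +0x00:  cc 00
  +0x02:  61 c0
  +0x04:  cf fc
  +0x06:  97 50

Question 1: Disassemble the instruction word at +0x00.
bne $0

@+00  big-endian(cc 00) = 0xcc00
  top 6b → 0x33 → bne [J]
  [9:0] imm=0 = $0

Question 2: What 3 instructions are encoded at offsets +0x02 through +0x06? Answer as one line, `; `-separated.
cpy x1, x3; bne $-4; adi x3, $80

off 0x02: read 61 c0 as big → 0x61c0
  op=0x61c0>>10=0x18 ⇒ cpy (RR)
  rd@[9:8]=0x1 ⇒ x1
  rs@[7:6]=0x3 ⇒ x3
off 0x04: read cf fc as big → 0xcffc
  op=0xcffc>>10=0x33 ⇒ bne (J)
  imm@[9:0]=0x3fc (s10→-4) ⇒ $-4
off 0x06: read 97 50 as big → 0x9750
  op=0x9750>>10=0x25 ⇒ adi (RI)
  rd@[9:8]=0x3 ⇒ x3
  imm@[7:0]=0x50 ⇒ $80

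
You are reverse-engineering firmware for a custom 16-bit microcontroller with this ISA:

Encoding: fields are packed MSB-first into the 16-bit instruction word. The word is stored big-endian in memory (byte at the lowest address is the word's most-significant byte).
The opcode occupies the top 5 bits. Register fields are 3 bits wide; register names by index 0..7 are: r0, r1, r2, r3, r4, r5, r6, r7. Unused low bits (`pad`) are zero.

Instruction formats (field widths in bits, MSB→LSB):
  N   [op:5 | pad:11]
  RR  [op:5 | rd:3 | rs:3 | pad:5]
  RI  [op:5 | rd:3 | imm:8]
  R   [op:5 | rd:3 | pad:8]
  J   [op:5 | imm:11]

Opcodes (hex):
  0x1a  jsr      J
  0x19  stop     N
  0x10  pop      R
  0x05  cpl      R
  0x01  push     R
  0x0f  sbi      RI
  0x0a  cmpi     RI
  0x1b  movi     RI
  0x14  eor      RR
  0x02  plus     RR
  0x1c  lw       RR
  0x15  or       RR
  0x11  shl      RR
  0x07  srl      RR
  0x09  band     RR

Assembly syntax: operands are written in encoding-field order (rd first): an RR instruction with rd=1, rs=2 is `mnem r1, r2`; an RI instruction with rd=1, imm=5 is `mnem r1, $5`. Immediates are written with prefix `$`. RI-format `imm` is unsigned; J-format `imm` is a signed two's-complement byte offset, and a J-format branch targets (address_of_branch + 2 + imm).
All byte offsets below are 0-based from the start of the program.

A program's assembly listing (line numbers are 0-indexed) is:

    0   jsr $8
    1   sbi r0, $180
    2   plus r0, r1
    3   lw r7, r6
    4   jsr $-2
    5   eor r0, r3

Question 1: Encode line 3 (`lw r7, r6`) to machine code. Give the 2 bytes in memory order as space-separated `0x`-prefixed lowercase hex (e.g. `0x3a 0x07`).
0xe7 0xc0

line 3 (lw): pack op=0x1c:5|rd=7:3|rs=6:3|pad=0:5 = 0xe7c0; big→ e7 c0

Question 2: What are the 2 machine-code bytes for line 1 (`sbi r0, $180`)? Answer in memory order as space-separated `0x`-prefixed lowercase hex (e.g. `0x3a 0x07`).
0x78 0xb4

line 1 (sbi): pack op=0xf:5|rd=0:3|imm=180:8 = 0x78b4; big→ 78 b4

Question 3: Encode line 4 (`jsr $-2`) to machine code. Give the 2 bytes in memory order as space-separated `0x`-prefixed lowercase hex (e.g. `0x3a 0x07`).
L4: jsr op=0x1a:5|imm=-2:11 ⇒ 0xd7fe ⇒ big d7 fe

0xd7 0xfe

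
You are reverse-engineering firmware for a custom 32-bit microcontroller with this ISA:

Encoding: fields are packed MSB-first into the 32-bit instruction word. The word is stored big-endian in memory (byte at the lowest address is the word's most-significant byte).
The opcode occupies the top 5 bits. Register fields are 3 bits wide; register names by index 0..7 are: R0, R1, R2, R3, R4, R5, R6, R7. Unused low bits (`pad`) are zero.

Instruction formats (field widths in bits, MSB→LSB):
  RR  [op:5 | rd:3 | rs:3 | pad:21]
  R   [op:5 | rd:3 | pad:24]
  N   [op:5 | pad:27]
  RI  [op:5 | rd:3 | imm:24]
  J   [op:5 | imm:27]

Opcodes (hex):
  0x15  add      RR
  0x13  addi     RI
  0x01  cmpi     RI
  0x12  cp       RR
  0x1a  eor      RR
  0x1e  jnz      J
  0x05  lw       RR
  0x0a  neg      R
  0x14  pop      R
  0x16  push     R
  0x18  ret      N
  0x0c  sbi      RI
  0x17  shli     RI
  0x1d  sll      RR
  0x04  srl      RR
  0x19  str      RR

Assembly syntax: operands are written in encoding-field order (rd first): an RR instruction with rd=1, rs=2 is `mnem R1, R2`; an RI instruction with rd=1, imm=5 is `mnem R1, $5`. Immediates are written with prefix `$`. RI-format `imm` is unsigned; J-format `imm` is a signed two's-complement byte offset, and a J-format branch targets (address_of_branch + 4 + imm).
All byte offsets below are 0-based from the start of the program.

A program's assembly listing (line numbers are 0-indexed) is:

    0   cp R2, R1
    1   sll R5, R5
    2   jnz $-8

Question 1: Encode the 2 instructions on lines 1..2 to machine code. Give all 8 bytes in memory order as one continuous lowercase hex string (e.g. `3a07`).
eda00000f7fffff8

1. sll fields op=0x1d:5|rd=5:3|rs=5:3|pad=0:21 → word eda00000h → ed a0 00 00
2. jnz fields op=0x1e:5|imm=-8:27 → word f7fffff8h → f7 ff ff f8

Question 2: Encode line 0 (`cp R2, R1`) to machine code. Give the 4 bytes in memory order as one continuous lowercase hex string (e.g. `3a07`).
line 0 (cp): pack op=0x12:5|rd=2:3|rs=1:3|pad=0:21 = 0x92200000; big→ 92 20 00 00

92200000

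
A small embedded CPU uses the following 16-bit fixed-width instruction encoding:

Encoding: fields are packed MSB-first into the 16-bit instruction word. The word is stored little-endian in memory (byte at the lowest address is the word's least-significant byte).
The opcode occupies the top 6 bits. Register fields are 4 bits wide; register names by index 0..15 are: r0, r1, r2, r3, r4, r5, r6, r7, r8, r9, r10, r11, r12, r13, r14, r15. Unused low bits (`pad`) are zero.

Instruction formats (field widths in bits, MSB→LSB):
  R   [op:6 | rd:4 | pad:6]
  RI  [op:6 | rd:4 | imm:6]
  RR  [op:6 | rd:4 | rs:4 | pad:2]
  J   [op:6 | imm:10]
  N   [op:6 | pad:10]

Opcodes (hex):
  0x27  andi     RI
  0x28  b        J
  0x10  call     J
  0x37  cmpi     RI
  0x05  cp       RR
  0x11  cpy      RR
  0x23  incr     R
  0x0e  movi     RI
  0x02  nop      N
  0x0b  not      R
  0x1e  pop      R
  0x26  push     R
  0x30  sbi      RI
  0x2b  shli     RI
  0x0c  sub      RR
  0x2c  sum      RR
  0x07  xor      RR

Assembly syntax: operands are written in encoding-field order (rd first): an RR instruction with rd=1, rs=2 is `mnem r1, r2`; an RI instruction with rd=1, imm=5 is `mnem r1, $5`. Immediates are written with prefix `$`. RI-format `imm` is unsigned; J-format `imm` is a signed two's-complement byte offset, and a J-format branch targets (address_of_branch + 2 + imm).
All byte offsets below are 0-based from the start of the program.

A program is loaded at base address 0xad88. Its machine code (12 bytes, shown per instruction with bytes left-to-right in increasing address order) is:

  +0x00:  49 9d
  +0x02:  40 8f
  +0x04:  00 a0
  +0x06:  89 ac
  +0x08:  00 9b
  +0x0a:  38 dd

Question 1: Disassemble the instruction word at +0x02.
[02] 40 8f → 0x8f40
  opcode bits[15:10]=0x23: incr/R
  [9:6] rd=13 = r13

incr r13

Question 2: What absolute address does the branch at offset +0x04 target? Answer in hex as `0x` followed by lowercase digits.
0xad8e

[04] 00 a0 → 0xa000
  top 6b → 0x28 → b [J]
  [9:0] imm=0 = $0
  target = base 0xad88 + off 0x04 + 2 + imm 0 = 0xad8e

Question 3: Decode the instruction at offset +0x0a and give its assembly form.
cmpi r4, $56

+0x0a: 38 dd ⇒ word 0xdd38 (little)
  op=0xdd38>>10=0x37 ⇒ cmpi (RI)
  [9:6] rd=4 = r4
  [5:0] imm=56 = $56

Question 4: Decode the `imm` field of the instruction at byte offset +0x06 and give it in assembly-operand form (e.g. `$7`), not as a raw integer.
@+06  little-endian(89 ac) = 0xac89
  op=0xac89>>10=0x2b ⇒ shli (RI)
  [9:6] rd=2 = r2
  [5:0] imm=9 = $9

$9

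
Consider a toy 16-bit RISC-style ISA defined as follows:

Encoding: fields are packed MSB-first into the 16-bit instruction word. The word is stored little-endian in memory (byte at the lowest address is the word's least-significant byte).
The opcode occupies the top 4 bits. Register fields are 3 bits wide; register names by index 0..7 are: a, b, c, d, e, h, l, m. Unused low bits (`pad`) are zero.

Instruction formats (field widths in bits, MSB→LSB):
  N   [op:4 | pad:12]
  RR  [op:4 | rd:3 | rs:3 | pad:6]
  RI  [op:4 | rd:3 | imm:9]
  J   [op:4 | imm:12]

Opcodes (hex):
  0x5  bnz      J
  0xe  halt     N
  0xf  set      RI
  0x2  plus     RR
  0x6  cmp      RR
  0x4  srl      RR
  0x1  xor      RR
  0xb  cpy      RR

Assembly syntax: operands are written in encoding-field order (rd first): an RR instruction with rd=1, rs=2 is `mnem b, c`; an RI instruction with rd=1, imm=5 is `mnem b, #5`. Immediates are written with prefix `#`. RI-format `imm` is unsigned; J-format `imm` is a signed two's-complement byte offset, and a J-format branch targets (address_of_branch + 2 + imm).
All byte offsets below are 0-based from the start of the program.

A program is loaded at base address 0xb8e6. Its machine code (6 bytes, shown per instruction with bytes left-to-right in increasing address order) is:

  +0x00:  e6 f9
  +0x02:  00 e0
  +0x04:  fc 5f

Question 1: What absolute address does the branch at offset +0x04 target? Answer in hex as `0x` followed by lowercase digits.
off 0x04: read fc 5f as little → 0x5ffc
  top 4b → 0x5 → bnz [J]
  imm: (w>>0)&0xfff=0xffc (s12→-4) → #-4
  target = base 0xb8e6 + off 0x04 + 2 + imm -4 = 0xb8e8

0xb8e8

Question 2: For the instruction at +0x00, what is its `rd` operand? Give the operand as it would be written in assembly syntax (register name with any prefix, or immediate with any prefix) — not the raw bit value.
off 0x00: read e6 f9 as little → 0xf9e6
  opcode bits[15:12]=0xf: set/RI
  rd: (w>>9)&0x7=0x4 → e
  imm: (w>>0)&0x1ff=0x1e6 → #486

e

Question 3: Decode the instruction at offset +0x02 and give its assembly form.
[02] 00 e0 → 0xe000
  op=0xe000>>12=0xe ⇒ halt (N)

halt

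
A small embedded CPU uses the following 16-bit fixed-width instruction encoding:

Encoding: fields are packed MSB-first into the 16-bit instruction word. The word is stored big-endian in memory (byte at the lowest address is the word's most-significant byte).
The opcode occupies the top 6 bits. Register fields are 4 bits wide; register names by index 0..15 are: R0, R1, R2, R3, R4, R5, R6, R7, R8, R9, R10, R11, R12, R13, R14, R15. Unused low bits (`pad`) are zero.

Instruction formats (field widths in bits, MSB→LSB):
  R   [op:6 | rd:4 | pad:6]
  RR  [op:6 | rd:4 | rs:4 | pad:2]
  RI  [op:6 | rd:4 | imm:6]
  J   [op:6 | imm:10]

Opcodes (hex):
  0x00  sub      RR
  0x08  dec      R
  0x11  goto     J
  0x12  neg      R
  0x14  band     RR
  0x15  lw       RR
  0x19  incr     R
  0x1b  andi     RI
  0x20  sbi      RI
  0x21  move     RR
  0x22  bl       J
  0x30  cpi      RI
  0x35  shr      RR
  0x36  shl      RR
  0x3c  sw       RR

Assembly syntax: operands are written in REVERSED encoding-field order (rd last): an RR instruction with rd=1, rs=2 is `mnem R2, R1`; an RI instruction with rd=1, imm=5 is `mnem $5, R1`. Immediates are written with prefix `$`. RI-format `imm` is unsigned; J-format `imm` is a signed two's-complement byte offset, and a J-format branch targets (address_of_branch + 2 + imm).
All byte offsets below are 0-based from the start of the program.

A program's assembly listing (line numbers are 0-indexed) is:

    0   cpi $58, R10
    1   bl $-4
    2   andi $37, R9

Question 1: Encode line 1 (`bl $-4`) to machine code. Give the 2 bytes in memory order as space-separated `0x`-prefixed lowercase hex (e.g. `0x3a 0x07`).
0x8b 0xfc

1. bl fields op=0x22:6|imm=-4:10 → word 8bfch → 8b fc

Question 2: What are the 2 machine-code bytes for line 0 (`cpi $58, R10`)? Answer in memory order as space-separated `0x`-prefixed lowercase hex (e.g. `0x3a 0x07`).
0xc2 0xba

line 0 (cpi): pack op=0x30:6|rd=10:4|imm=58:6 = 0xc2ba; big→ c2 ba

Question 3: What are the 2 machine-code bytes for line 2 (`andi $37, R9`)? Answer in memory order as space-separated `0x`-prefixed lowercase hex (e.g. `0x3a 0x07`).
0x6e 0x65

L2: andi op=0x1b:6|rd=9:4|imm=37:6 ⇒ 0x6e65 ⇒ big 6e 65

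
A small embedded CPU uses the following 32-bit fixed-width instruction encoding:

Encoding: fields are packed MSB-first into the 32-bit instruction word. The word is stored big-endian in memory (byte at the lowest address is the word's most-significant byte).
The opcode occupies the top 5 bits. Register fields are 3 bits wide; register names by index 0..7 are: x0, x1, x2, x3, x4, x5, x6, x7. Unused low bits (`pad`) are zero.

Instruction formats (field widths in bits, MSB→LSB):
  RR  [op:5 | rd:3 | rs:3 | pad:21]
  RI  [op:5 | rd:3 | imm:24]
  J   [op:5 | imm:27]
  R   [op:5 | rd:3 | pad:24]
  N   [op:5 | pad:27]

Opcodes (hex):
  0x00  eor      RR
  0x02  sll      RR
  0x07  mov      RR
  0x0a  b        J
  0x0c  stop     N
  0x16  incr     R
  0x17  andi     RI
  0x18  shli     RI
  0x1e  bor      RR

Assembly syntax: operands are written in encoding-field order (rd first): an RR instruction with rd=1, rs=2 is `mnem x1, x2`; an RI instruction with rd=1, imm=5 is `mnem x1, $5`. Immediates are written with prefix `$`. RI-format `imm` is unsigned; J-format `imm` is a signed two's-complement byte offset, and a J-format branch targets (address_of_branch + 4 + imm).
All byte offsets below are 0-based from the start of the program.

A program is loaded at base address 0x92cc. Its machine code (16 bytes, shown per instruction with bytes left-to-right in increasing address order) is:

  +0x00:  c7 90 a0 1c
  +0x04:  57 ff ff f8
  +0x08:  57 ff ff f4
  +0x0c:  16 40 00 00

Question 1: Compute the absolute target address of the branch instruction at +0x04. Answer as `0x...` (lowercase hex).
0x92cc

@+04  big-endian(57 ff ff f8) = 0x57fffff8
  op=0x57fffff8>>27=0xa ⇒ b (J)
  imm@[26:0]=0x7fffff8 (s27→-8) ⇒ $-8
  target = base 0x92cc + off 0x04 + 4 + imm -8 = 0x92cc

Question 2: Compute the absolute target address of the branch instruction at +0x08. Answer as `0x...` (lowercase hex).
@+08  big-endian(57 ff ff f4) = 0x57fffff4
  top 5b → 0xa → b [J]
  imm: (w>>0)&0x7ffffff=0x7fffff4 (s27→-12) → $-12
  target = base 0x92cc + off 0x08 + 4 + imm -12 = 0x92cc

0x92cc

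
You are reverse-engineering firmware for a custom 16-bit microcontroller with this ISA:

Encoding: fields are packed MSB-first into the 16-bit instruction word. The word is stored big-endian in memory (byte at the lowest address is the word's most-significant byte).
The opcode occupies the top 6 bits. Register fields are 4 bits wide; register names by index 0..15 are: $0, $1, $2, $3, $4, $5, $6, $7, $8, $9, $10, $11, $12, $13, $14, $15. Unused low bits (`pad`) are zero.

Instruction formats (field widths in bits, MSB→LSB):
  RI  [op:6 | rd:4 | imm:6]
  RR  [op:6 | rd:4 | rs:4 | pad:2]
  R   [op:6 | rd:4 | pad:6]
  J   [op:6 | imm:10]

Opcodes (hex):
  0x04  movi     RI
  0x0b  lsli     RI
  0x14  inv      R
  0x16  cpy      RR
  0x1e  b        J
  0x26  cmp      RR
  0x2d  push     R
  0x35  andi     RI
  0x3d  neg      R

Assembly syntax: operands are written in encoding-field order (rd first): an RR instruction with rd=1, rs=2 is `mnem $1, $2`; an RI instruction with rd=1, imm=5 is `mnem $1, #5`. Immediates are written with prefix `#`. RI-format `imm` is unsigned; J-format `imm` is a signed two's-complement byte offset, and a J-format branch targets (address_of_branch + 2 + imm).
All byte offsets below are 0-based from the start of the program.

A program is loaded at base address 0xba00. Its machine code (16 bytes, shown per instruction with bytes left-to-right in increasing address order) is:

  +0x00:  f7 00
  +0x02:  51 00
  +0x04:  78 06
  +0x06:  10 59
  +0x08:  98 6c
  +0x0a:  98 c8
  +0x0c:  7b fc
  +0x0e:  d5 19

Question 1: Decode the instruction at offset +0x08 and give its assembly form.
[08] 98 6c → 0x986c
  op=0x986c>>10=0x26 ⇒ cmp (RR)
  [9:6] rd=1 = $1
  [5:2] rs=11 = $11

cmp $1, $11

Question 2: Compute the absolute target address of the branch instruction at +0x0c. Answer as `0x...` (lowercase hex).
off 0x0c: read 7b fc as big → 0x7bfc
  top 6b → 0x1e → b [J]
  [9:0] imm=1020 (s10→-4) = #-4
  target = base 0xba00 + off 0x0c + 2 + imm -4 = 0xba0a

0xba0a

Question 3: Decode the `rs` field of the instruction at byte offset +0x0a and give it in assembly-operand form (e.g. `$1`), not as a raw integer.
off 0x0a: read 98 c8 as big → 0x98c8
  top 6b → 0x26 → cmp [RR]
  rd: (w>>6)&0xf=0x3 → $3
  rs: (w>>2)&0xf=0x2 → $2

$2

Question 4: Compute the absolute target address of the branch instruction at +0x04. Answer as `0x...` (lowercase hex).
off 0x04: read 78 06 as big → 0x7806
  op=0x7806>>10=0x1e ⇒ b (J)
  imm@[9:0]=0x6 ⇒ #6
  target = base 0xba00 + off 0x04 + 2 + imm 6 = 0xba0c

0xba0c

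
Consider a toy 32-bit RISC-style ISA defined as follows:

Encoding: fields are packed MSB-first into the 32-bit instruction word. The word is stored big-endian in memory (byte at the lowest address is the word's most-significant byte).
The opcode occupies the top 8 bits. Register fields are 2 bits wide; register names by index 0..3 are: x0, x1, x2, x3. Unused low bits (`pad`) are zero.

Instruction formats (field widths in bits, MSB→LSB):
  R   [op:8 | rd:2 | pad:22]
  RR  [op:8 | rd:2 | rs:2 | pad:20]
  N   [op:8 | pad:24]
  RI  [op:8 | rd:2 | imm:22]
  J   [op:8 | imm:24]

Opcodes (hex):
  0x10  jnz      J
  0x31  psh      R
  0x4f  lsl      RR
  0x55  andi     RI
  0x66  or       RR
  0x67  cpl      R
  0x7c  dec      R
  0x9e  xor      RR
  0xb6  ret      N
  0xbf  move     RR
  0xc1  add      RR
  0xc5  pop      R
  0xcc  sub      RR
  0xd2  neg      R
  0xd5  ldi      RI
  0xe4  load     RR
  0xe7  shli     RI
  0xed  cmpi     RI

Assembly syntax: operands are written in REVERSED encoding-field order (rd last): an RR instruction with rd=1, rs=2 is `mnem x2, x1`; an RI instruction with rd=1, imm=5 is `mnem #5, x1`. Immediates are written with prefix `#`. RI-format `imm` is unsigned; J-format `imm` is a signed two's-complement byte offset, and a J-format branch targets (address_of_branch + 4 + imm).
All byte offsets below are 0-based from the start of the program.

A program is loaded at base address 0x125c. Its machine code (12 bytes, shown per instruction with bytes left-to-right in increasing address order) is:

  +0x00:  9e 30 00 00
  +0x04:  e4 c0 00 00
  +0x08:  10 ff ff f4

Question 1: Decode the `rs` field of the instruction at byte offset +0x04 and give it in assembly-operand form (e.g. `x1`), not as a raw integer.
x0

+0x04: e4 c0 00 00 ⇒ word 0xe4c00000 (big)
  opcode bits[31:24]=0xe4: load/RR
  [23:22] rd=3 = x3
  [21:20] rs=0 = x0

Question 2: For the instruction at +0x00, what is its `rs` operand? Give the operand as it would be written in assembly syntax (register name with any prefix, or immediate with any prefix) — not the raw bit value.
off 0x00: read 9e 30 00 00 as big → 0x9e300000
  opcode bits[31:24]=0x9e: xor/RR
  [23:22] rd=0 = x0
  [21:20] rs=3 = x3

x3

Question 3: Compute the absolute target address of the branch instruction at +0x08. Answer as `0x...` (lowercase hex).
[08] 10 ff ff f4 → 0x10fffff4
  opcode bits[31:24]=0x10: jnz/J
  [23:0] imm=16777204 (s24→-12) = #-12
  target = base 0x125c + off 0x08 + 4 + imm -12 = 0x125c

0x125c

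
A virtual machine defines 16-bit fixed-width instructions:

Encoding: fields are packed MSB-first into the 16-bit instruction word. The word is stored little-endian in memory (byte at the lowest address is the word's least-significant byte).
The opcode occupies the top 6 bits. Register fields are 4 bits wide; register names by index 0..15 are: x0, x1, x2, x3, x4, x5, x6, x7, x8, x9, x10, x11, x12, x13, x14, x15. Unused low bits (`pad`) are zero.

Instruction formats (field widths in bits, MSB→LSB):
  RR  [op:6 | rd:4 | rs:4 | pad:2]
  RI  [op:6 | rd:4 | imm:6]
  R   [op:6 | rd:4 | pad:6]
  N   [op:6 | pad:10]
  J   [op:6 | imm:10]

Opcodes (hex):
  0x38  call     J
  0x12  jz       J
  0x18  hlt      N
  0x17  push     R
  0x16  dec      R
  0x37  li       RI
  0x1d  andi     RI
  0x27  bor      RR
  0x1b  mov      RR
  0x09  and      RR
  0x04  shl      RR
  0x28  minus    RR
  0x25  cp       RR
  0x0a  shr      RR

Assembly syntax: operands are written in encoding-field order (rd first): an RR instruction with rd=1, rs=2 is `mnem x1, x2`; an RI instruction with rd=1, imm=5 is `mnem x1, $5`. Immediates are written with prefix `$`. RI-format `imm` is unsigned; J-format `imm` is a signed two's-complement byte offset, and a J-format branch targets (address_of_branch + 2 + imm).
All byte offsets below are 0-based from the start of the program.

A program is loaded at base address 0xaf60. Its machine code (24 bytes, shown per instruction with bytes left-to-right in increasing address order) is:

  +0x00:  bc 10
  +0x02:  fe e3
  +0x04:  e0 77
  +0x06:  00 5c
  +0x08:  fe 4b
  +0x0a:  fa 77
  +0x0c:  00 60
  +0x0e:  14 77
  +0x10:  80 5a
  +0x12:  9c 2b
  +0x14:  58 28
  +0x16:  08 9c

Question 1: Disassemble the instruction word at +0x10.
off 0x10: read 80 5a as little → 0x5a80
  op=0x5a80>>10=0x16 ⇒ dec (R)
  rd@[9:6]=0xa ⇒ x10

dec x10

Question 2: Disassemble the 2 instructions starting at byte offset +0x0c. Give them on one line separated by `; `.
off 0x0c: read 00 60 as little → 0x6000
  opcode bits[15:10]=0x18: hlt/N
off 0x0e: read 14 77 as little → 0x7714
  opcode bits[15:10]=0x1d: andi/RI
  [9:6] rd=12 = x12
  [5:0] imm=20 = $20

hlt; andi x12, $20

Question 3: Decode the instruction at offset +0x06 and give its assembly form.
push x0

[06] 00 5c → 0x5c00
  opcode bits[15:10]=0x17: push/R
  [9:6] rd=0 = x0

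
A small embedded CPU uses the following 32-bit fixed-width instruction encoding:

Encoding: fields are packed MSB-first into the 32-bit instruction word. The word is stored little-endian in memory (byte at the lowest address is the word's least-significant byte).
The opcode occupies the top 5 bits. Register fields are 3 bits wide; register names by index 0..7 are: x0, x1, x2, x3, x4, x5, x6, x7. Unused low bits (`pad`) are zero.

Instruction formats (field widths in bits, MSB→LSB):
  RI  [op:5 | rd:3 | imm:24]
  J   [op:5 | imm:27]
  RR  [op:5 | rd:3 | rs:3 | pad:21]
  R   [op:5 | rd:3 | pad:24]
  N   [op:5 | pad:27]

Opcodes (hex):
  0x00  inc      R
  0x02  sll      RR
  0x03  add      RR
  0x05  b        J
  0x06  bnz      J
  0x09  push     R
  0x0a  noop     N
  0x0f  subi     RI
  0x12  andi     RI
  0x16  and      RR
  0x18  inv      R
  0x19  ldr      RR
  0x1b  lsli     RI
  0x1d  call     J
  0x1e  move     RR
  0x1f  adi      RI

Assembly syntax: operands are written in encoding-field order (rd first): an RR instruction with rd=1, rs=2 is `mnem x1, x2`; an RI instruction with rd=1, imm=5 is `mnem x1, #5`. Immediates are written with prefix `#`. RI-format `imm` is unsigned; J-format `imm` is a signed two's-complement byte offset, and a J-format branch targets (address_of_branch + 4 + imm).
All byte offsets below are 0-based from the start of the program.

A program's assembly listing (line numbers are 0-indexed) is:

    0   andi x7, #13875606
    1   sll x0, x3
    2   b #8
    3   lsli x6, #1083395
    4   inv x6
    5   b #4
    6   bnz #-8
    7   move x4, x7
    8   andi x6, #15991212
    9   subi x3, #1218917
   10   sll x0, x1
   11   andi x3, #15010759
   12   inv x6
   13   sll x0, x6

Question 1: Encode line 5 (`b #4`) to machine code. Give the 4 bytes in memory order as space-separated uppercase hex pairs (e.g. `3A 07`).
04 00 00 28

5. b fields op=0x5:5|imm=4:27 → word 28000004h → 04 00 00 28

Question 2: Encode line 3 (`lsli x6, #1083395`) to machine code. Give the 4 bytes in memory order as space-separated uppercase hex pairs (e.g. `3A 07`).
03 88 10 DE

L3: lsli op=0x1b:5|rd=6:3|imm=1083395:24 ⇒ 0xde108803 ⇒ little 03 88 10 de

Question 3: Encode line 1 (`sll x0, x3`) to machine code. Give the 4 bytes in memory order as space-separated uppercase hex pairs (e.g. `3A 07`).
L1: sll op=0x2:5|rd=0:3|rs=3:3|pad=0:21 ⇒ 0x10600000 ⇒ little 00 00 60 10

00 00 60 10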